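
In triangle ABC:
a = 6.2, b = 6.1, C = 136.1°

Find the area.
Two sides and the included angle (SAS): A = ½·a·b·sin(C) = ½·6.2·6.1·sin(136.1°)
sin(136.1°) ≈ 0.693402
A ≈ ½·37.82·0.693402 = 18.91·0.693402 ≈ 13.1122

Area = 13.11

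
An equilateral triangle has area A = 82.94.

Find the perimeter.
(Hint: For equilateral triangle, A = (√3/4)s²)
A = (√3/4)s²  ⇒  s² = 4A/√3 = 4·82.94/√3 = 331.76/1.73205 ≈ 191.542
s ≈ √191.542 ≈ 13.8399
Perimeter = 3s ≈ 3·13.8399 ≈ 41.5196

Perimeter = 41.52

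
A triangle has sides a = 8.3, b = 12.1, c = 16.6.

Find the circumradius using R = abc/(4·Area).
First find the area with Heron's formula.
s = (8.3 + 12.1 + 16.6)/2 = 18.5
Area = √(s(s−a)(s−b)(s−c)) = √(18.5·10.2·6.4·1.9) ≈ √2294.59 ≈ 47.9019
abc = 8.3·12.1·16.6 = 1667.138
R = abc/(4·Area) ≈ 1667.138/(4·47.9019) = 1667.138/191.608 ≈ 8.70079

R = 8.701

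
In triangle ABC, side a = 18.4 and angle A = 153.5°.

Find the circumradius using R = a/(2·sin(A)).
R = a/(2·sin(A)) = 18.4/(2·sin(153.5°))
sin(153.5°) ≈ 0.446198
R ≈ 18.4/(2·0.446198) = 18.4/0.892396 ≈ 20.6187

R = 20.62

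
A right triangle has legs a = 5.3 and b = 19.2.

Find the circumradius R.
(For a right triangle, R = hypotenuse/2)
Hypotenuse c = √(a² + b²) = √(28.09 + 368.64) = √396.73 ≈ 19.9181
R = c/2 ≈ 19.9181/2 ≈ 9.95904

R = 9.959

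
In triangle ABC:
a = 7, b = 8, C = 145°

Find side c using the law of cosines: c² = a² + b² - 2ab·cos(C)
c² = 7² + 8² − 2·7·8·cos(145°)
cos(145°) ≈ -0.819152
c² ≈ 49 + 64 − 112·(-0.819152) ≈ 113 + 91.745 ≈ 204.745
c ≈ √204.745 ≈ 14.3089

c = 14.31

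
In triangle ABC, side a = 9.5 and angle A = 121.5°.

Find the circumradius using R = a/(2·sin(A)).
R = a/(2·sin(A)) = 9.5/(2·sin(121.5°))
sin(121.5°) ≈ 0.85264
R ≈ 9.5/(2·0.85264) = 9.5/1.70528 ≈ 5.57093

R = 5.571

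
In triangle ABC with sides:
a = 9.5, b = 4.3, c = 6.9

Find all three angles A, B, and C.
Law of cosines for each angle (a² = 90.25, b² = 18.49, c² = 47.61):
cos(A) = (b² + c² − a²)/(2bc) = (18.49 + 47.61 − 90.25)/(2·4.3·6.9) = -24.15/59.34 ≈ -0.406977  ⇒  A ≈ 114.015°
cos(B) = (a² + c² − b²)/(2ac) = (90.25 + 47.61 − 18.49)/(2·9.5·6.9) = 119.37/131.1 ≈ 0.910526  ⇒  B ≈ 24.4218°
cos(C) = (a² + b² − c²)/(2ab) = (90.25 + 18.49 − 47.61)/(2·9.5·4.3) = 61.13/81.7 ≈ 0.748225  ⇒  C ≈ 41.5631°
Check: A + B + C ≈ 180°

A = 114°, B = 24.42°, C = 41.56°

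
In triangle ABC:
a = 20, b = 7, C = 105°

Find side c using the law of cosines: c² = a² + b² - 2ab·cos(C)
c² = 20² + 7² − 2·20·7·cos(105°)
cos(105°) ≈ -0.258819
c² ≈ 400 + 49 − 280·(-0.258819) ≈ 449 + 72.4693 ≈ 521.469
c ≈ √521.469 ≈ 22.8357

c = 22.84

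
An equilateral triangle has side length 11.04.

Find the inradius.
r = Area/s with s the semi-perimeter.
Area = (√3/4)·11.04² = (√3/4)·121.8816 ≈ 0.433013·121.8816 ≈ 52.7763
s = 3·11.04/2 = 16.56
r ≈ 52.7763/16.56 ≈ 3.18697
(Equivalently r = side/(2√3) = 11.04/3.4641 ≈ 3.18697.)

r = 3.187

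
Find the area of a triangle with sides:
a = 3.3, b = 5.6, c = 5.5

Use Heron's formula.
s = (3.3 + 5.6 + 5.5)/2 = 14.4/2 = 7.2
s − a = 3.9, s − b = 1.6, s − c = 1.7
s(s−a)(s−b)(s−c) = 7.2·3.9·1.6·1.7 ≈ 76.3776
Area = √76.3776 ≈ 8.73943

Area = 8.739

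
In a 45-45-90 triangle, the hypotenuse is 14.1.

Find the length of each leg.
In a 45-45-90 triangle hypotenuse = leg·√2, so leg = hypotenuse/√2.
Leg = 14.1/√2 ≈ 14.1/1.41421 ≈ 9.97021

Each leg = 9.97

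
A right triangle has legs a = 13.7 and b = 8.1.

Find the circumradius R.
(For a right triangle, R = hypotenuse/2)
Hypotenuse c = √(a² + b²) = √(187.69 + 65.61) = √253.3 ≈ 15.9154
R = c/2 ≈ 15.9154/2 ≈ 7.9577

R = 7.958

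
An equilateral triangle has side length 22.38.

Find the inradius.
r = Area/s with s the semi-perimeter.
Area = (√3/4)·22.38² = (√3/4)·500.8644 ≈ 0.433013·500.8644 ≈ 216.881
s = 3·22.38/2 = 33.57
r ≈ 216.881/33.57 ≈ 6.46055
(Equivalently r = side/(2√3) = 22.38/3.4641 ≈ 6.46055.)

r = 6.461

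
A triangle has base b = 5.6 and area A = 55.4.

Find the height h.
A = ½·b·h  ⇒  h = 2A/b = 2·55.4/5.6 = 110.8/5.6 ≈ 19.7857

h = 19.79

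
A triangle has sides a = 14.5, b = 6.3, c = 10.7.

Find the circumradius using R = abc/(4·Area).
First find the area with Heron's formula.
s = (14.5 + 6.3 + 10.7)/2 = 15.75
Area = √(s(s−a)(s−b)(s−c)) = √(15.75·1.25·9.45·5.05) ≈ √939.537 ≈ 30.6519
abc = 14.5·6.3·10.7 = 977.445
R = abc/(4·Area) ≈ 977.445/(4·30.6519) = 977.445/122.607 ≈ 7.97215

R = 7.972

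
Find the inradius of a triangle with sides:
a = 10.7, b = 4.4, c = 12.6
r = Area/s where s is the semi-perimeter.
s = (10.7 + 4.4 + 12.6)/2 = 27.7/2 = 13.85
Area = √(s(s−a)(s−b)(s−c)) = √(13.85·3.15·9.45·1.25) ≈ √515.35 ≈ 22.7013
r ≈ 22.7013/13.85 ≈ 1.63908

r = 1.639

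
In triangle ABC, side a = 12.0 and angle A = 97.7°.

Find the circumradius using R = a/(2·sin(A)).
R = a/(2·sin(A)) = 12.0/(2·sin(97.7°))
sin(97.7°) ≈ 0.990983
R ≈ 12.0/(2·0.990983) = 12.0/1.98197 ≈ 6.05459

R = 6.055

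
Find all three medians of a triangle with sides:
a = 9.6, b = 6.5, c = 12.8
Median formula: m_a = ½√(2b² + 2c² − a²) (and cyclically). a² = 92.16, b² = 42.25, c² = 163.84.
m_a = ½√(2·42.25 + 2·163.84 − 92.16) = ½√320.02 ≈ ½·17.8891 ≈ 8.94455
m_b = ½√(2·92.16 + 2·163.84 − 42.25) = ½√469.75 ≈ ½·21.6737 ≈ 10.8369
m_c = ½√(2·92.16 + 2·42.25 − 163.84) = ½√104.98 ≈ ½·10.246 ≈ 5.12299

m_a = 8.945, m_b = 10.84, m_c = 5.123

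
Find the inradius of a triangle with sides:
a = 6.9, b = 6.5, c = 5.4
r = Area/s where s is the semi-perimeter.
s = (6.9 + 6.5 + 5.4)/2 = 18.8/2 = 9.4
Area = √(s(s−a)(s−b)(s−c)) = √(9.4·2.5·2.9·4) ≈ √272.6 ≈ 16.5106
r ≈ 16.5106/9.4 ≈ 1.75645

r = 1.756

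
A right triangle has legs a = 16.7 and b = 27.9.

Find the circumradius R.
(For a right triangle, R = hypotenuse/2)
Hypotenuse c = √(a² + b²) = √(278.89 + 778.41) = √1057.3 ≈ 32.5161
R = c/2 ≈ 32.5161/2 ≈ 16.2581

R = 16.26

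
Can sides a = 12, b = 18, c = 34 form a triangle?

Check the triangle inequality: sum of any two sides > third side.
a + b vs c: 12 + 18 = 30 ≤ 34  ✗
a + c vs b: 12 + 34 = 46 > 18  ✓
b + c vs a: 18 + 34 = 52 > 12  ✓

No: 12 + 18 = 30 is not > 34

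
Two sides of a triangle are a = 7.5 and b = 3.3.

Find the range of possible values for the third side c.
Triangle inequality: |a − b| < c < a + b
|a − b| = |7.5 − 3.3| = 4.2
a + b = 7.5 + 3.3 = 10.8

4.2 < c < 10.8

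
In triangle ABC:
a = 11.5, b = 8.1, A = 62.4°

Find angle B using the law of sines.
a/sin(A) = b/sin(B)  ⇒  sin(B) = b·sin(A)/a = 8.1·sin(62.4°)/11.5
sin(62.4°) ≈ 0.886204
sin(B) ≈ 8.1·0.886204/11.5 ≈ 7.17825/11.5 ≈ 0.624196
B = arcsin(0.624196) ≈ 38.6232°
(Since b ≤ a we need B ≤ A, so the obtuse alternative 180° − 38.6232° ≈ 141.377° is rejected.)

B = 38.62°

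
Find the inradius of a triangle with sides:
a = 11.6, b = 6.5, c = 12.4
r = Area/s where s is the semi-perimeter.
s = (11.6 + 6.5 + 12.4)/2 = 30.5/2 = 15.25
Area = √(s(s−a)(s−b)(s−c)) = √(15.25·3.65·8.75·2.85) ≈ √1388.08 ≈ 37.257
r ≈ 37.257/15.25 ≈ 2.44308

r = 2.443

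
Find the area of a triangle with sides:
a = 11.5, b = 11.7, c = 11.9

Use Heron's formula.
s = (11.5 + 11.7 + 11.9)/2 = 35.1/2 = 17.55
s − a = 6.05, s − b = 5.85, s − c = 5.65
s(s−a)(s−b)(s−c) = 17.55·6.05·5.85·5.65 ≈ 3509.43
Area = √3509.43 ≈ 59.2405

Area = 59.24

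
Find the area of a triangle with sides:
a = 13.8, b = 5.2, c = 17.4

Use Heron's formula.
s = (13.8 + 5.2 + 17.4)/2 = 36.4/2 = 18.2
s − a = 4.4, s − b = 13, s − c = 0.8
s(s−a)(s−b)(s−c) = 18.2·4.4·13·0.8 ≈ 832.832
Area = √832.832 ≈ 28.8588

Area = 28.86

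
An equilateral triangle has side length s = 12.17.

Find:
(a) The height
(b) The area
(a) The height splits the triangle into two 30-60-90 halves: h = s·√3/2 = 12.17·1.73205/2 ≈ 21.0791/2 ≈ 10.5395
(b) Area = (√3/4)·s² = (√3/4)·12.17² = (√3/4)·148.1089 ≈ 0.433013·148.1089 ≈ 64.133

Height = 10.54, Area = 64.13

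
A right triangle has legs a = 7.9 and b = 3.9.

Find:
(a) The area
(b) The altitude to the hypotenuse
(a) The legs are perpendicular, so Area = ½·a·b = ½·7.9·3.9 = ½·30.81 = 15.405
(b) Hypotenuse c = √(a² + b²) = √(62.41 + 15.21) = √77.62 ≈ 8.81022
    Area = ½·c·h_c  ⇒  h_c = 2·Area/c = 30.81/8.81022 ≈ 3.49707

Area = 15.405, h_c = 3.497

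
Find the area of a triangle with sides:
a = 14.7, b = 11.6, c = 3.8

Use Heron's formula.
s = (14.7 + 11.6 + 3.8)/2 = 30.1/2 = 15.05
s − a = 0.35, s − b = 3.45, s − c = 11.25
s(s−a)(s−b)(s−c) = 15.05·0.35·3.45·11.25 ≈ 204.445
Area = √204.445 ≈ 14.2984

Area = 14.3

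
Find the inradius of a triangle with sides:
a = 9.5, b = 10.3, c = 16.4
r = Area/s where s is the semi-perimeter.
s = (9.5 + 10.3 + 16.4)/2 = 36.2/2 = 18.1
Area = √(s(s−a)(s−b)(s−c)) = √(18.1·8.6·7.8·1.7) ≈ √2064.05 ≈ 45.4318
r ≈ 45.4318/18.1 ≈ 2.51005

r = 2.51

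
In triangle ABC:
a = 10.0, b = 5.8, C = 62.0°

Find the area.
Two sides and the included angle (SAS): A = ½·a·b·sin(C) = ½·10.0·5.8·sin(62.0°)
sin(62.0°) ≈ 0.882948
A ≈ ½·58·0.882948 = 29·0.882948 ≈ 25.6055

Area = 25.61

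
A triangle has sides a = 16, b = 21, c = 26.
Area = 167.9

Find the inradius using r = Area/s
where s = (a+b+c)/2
s = (16 + 21 + 26)/2 = 63/2 = 31.5
r = Area/s = 167.9/31.5 ≈ 5.33016

r = 5.33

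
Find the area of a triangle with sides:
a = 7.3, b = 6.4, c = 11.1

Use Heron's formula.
s = (7.3 + 6.4 + 11.1)/2 = 24.8/2 = 12.4
s − a = 5.1, s − b = 6, s − c = 1.3
s(s−a)(s−b)(s−c) = 12.4·5.1·6·1.3 ≈ 493.272
Area = √493.272 ≈ 22.2097

Area = 22.21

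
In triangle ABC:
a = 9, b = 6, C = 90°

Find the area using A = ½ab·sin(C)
A = ½·a·b·sin(C) = ½·9·6·sin(90°)
sin(90°) ≈ 1
A ≈ ½·54·1 = 27·1 ≈ 27

Area = 27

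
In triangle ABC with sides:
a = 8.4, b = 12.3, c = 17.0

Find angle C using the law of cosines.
c² = a² + b² − 2ab·cos(C)  ⇒  cos(C) = (a² + b² − c²)/(2ab)
cos(C) = (8.4² + 12.3² − 17.0²)/(2·8.4·12.3) = (70.56 + 151.29 − 289)/206.64 = -67.15/206.64 ≈ -0.324961
C = arccos(-0.324961) ≈ 108.963°

C = 109°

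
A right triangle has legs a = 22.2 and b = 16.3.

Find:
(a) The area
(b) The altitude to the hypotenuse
(a) The legs are perpendicular, so Area = ½·a·b = ½·22.2·16.3 = ½·361.86 = 180.93
(b) Hypotenuse c = √(a² + b²) = √(492.84 + 265.69) = √758.53 ≈ 27.5414
    Area = ½·c·h_c  ⇒  h_c = 2·Area/c = 361.86/27.5414 ≈ 13.1388

Area = 180.93, h_c = 13.14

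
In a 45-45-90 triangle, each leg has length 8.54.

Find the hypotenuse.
In a 45-45-90 triangle the sides are in ratio 1 : 1 : √2, so hypotenuse = leg·√2.
Hypotenuse = 8.54·√2 ≈ 8.54·1.41421 ≈ 12.0774

Hypotenuse = 8.54√2 = 12.08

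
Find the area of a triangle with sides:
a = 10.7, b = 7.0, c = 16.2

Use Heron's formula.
s = (10.7 + 7.0 + 16.2)/2 = 33.9/2 = 16.95
s − a = 6.25, s − b = 9.95, s − c = 0.75
s(s−a)(s−b)(s−c) = 16.95·6.25·9.95·0.75 ≈ 790.559
Area = √790.559 ≈ 28.1169

Area = 28.12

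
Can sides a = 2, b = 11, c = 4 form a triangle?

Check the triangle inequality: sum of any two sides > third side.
a + b vs c: 2 + 11 = 13 > 4  ✓
a + c vs b: 2 + 4 = 6 ≤ 11  ✗
b + c vs a: 11 + 4 = 15 > 2  ✓

No: 2 + 4 = 6 is not > 11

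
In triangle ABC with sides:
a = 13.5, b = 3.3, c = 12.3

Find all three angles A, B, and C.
Law of cosines for each angle (a² = 182.25, b² = 10.89, c² = 151.29):
cos(A) = (b² + c² − a²)/(2bc) = (10.89 + 151.29 − 182.25)/(2·3.3·12.3) = -20.07/81.18 ≈ -0.247228  ⇒  A ≈ 104.314°
cos(B) = (a² + c² − b²)/(2ac) = (182.25 + 151.29 − 10.89)/(2·13.5·12.3) = 322.65/332.1 ≈ 0.971545  ⇒  B ≈ 13.7011°
cos(C) = (a² + b² − c²)/(2ab) = (182.25 + 10.89 − 151.29)/(2·13.5·3.3) = 41.85/89.1 ≈ 0.469697  ⇒  C ≈ 61.9854°
Check: A + B + C ≈ 180°

A = 104.3°, B = 13.7°, C = 61.99°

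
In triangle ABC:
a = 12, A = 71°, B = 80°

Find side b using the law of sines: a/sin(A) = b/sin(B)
a/sin(A) = b/sin(B)  ⇒  b = a·sin(B)/sin(A) = 12·sin(80°)/sin(71°)
sin(80°) ≈ 0.984808, sin(71°) ≈ 0.945519
b ≈ 12·0.984808/0.945519 ≈ 11.8177/0.945519 ≈ 12.4986

b = 12.5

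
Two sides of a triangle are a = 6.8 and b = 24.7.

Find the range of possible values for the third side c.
Triangle inequality: |a − b| < c < a + b
|a − b| = |6.8 − 24.7| = 17.9
a + b = 6.8 + 24.7 = 31.5

17.9 < c < 31.5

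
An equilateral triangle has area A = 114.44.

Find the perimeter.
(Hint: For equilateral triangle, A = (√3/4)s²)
A = (√3/4)s²  ⇒  s² = 4A/√3 = 4·114.44/√3 = 457.76/1.73205 ≈ 264.288
s ≈ √264.288 ≈ 16.2569
Perimeter = 3s ≈ 3·16.2569 ≈ 48.7708

Perimeter = 48.77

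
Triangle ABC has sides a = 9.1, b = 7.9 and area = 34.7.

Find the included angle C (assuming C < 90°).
Area = ½·a·b·sin(C)  ⇒  sin(C) = 2·Area/(a·b) = 2·34.7/(9.1·7.9) = 69.4/71.89 ≈ 0.965364
C = arcsin(0.965364) ≈ 74.8761° (taking the acute solution since C < 90°)

C = 74.88°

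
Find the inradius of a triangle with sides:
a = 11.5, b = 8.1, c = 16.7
r = Area/s where s is the semi-perimeter.
s = (11.5 + 8.1 + 16.7)/2 = 36.3/2 = 18.15
Area = √(s(s−a)(s−b)(s−c)) = √(18.15·6.65·10.05·1.45) ≈ √1758.86 ≈ 41.9388
r ≈ 41.9388/18.15 ≈ 2.31068

r = 2.311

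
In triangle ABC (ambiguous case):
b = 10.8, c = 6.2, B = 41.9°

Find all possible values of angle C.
b/sin(B) = c/sin(C)  ⇒  sin(C) = c·sin(B)/b = 6.2·sin(41.9°)/10.8
sin(41.9°) ≈ 0.667833
sin(C) ≈ 6.2·0.667833/10.8 ≈ 4.14056/10.8 ≈ 0.383385
Candidate 1: C₁ = arcsin(0.383385) ≈ 22.5435°  →  A = 180° − 41.9° − 22.5435° ≈ 115.556° > 0, valid
Candidate 2: C₂ = 180° − C₁ ≈ 157.456°  →  A = 180° − 41.9° − 157.456° ≈ -19.3565° ≤ 0, not a valid triangle

C = 22.54° (one solution)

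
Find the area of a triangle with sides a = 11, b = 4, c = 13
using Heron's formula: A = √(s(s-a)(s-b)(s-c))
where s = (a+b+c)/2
s = (11 + 4 + 13)/2 = 28/2 = 14
s − a = 3, s − b = 10, s − c = 1
s(s−a)(s−b)(s−c) = 14·3·10·1 = 420
Area = √420 ≈ 20.4939

s = 14.0, Area = 20.49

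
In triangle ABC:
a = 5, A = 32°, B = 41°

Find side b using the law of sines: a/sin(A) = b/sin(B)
a/sin(A) = b/sin(B)  ⇒  b = a·sin(B)/sin(A) = 5·sin(41°)/sin(32°)
sin(41°) ≈ 0.656059, sin(32°) ≈ 0.529919
b ≈ 5·0.656059/0.529919 ≈ 3.2803/0.529919 ≈ 6.19018

b = 6.19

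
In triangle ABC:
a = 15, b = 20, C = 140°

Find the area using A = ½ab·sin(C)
A = ½·a·b·sin(C) = ½·15·20·sin(140°)
sin(140°) ≈ 0.642788
A ≈ ½·300·0.642788 = 150·0.642788 ≈ 96.4181

Area = 96.42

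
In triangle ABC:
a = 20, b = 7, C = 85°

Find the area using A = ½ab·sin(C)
A = ½·a·b·sin(C) = ½·20·7·sin(85°)
sin(85°) ≈ 0.996195
A ≈ ½·140·0.996195 = 70·0.996195 ≈ 69.7336

Area = 69.73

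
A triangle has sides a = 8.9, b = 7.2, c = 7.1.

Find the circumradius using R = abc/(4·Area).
First find the area with Heron's formula.
s = (8.9 + 7.2 + 7.1)/2 = 11.6
Area = √(s(s−a)(s−b)(s−c)) = √(11.6·2.7·4.4·4.5) ≈ √620.136 ≈ 24.9025
abc = 8.9·7.2·7.1 = 454.968
R = abc/(4·Area) ≈ 454.968/(4·24.9025) = 454.968/99.6101 ≈ 4.56749

R = 4.567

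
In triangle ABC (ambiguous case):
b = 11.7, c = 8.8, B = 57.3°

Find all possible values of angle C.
b/sin(B) = c/sin(C)  ⇒  sin(C) = c·sin(B)/b = 8.8·sin(57.3°)/11.7
sin(57.3°) ≈ 0.841511
sin(C) ≈ 8.8·0.841511/11.7 ≈ 7.40529/11.7 ≈ 0.632931
Candidate 1: C₁ = arcsin(0.632931) ≈ 39.2667°  →  A = 180° − 57.3° − 39.2667° ≈ 83.4333° > 0, valid
Candidate 2: C₂ = 180° − C₁ ≈ 140.733°  →  A = 180° − 57.3° − 140.733° ≈ -18.0333° ≤ 0, not a valid triangle

C = 39.27° (one solution)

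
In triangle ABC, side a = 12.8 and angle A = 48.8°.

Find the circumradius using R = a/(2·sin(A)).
R = a/(2·sin(A)) = 12.8/(2·sin(48.8°))
sin(48.8°) ≈ 0.752415
R ≈ 12.8/(2·0.752415) = 12.8/1.50483 ≈ 8.50595

R = 8.506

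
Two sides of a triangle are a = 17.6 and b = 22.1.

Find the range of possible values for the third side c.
Triangle inequality: |a − b| < c < a + b
|a − b| = |17.6 − 22.1| = 4.5
a + b = 17.6 + 22.1 = 39.7

4.5 < c < 39.7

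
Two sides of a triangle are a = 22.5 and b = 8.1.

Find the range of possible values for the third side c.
Triangle inequality: |a − b| < c < a + b
|a − b| = |22.5 − 8.1| = 14.4
a + b = 22.5 + 8.1 = 30.6

14.4 < c < 30.6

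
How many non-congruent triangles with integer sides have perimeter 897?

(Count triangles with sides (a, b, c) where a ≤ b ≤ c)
Let a ≤ b ≤ c with a + b + c = 897. The only binding inequality is a + b > c, i.e. 897 − c > c, so c < 897/2; and c ≥ 897/3 since c is the largest side.
So 299 ≤ c ≤ 448. For each c, b runs from ⌈(897 − c)/2⌉ up to c (then a = 897 − b − c satisfies 1 ≤ a ≤ b automatically), giving c − ⌈(897 − c)/2⌉ + 1 choices.
Summing over c: 1 + 2 + 4 + 5 + … + 223 + 224  (150 terms, c = 299, …, 448) = 16875
Check (closed form: nearest integer to p²/48 for even p, (p+3)²/48 for odd p): (897+3)²/48 = 900²/48 = 810000/48 ≈ 16875.00 → 16875

16875 triangles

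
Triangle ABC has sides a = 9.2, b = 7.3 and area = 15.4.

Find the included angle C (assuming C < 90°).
Area = ½·a·b·sin(C)  ⇒  sin(C) = 2·Area/(a·b) = 2·15.4/(9.2·7.3) = 30.8/67.16 ≈ 0.458606
C = arcsin(0.458606) ≈ 27.2972° (taking the acute solution since C < 90°)

C = 27.3°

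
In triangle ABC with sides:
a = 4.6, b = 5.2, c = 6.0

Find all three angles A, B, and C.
Law of cosines for each angle (a² = 21.16, b² = 27.04, c² = 36):
cos(A) = (b² + c² − a²)/(2bc) = (27.04 + 36 − 21.16)/(2·5.2·6.0) = 41.88/62.4 ≈ 0.671154  ⇒  A ≈ 47.8438°
cos(B) = (a² + c² − b²)/(2ac) = (21.16 + 36 − 27.04)/(2·4.6·6.0) = 30.12/55.2 ≈ 0.545652  ⇒  B ≈ 56.9308°
cos(C) = (a² + b² − c²)/(2ab) = (21.16 + 27.04 − 36)/(2·4.6·5.2) = 12.2/47.84 ≈ 0.255017  ⇒  C ≈ 75.2254°
Check: A + B + C ≈ 180°

A = 47.84°, B = 56.93°, C = 75.23°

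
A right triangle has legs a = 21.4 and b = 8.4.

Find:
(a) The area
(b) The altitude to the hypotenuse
(a) The legs are perpendicular, so Area = ½·a·b = ½·21.4·8.4 = ½·179.76 = 89.88
(b) Hypotenuse c = √(a² + b²) = √(457.96 + 70.56) = √528.52 ≈ 22.9896
    Area = ½·c·h_c  ⇒  h_c = 2·Area/c = 179.76/22.9896 ≈ 7.8192

Area = 89.88, h_c = 7.819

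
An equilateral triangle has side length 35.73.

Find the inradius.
r = Area/s with s the semi-perimeter.
Area = (√3/4)·35.73² = (√3/4)·1276.6329 ≈ 0.433013·1276.6329 ≈ 552.798
s = 3·35.73/2 = 53.595
r ≈ 552.798/53.595 ≈ 10.3144
(Equivalently r = side/(2√3) = 35.73/3.4641 ≈ 10.3144.)

r = 10.31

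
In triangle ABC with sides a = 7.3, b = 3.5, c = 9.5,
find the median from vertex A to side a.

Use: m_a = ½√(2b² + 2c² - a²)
m_a = ½√(2·3.5² + 2·9.5² − 7.3²) = ½√(2·12.25 + 2·90.25 − 53.29) = ½√(24.5 + 180.5 − 53.29) = ½√151.71
√151.71 ≈ 12.3171, so m_a ≈ 6.15853

m_a = 6.159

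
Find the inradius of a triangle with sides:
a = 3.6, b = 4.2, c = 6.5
r = Area/s where s is the semi-perimeter.
s = (3.6 + 4.2 + 6.5)/2 = 14.3/2 = 7.15
Area = √(s(s−a)(s−b)(s−c)) = √(7.15·3.55·2.95·0.65) ≈ √48.6709 ≈ 6.97646
r ≈ 6.97646/7.15 ≈ 0.975728

r = 0.9757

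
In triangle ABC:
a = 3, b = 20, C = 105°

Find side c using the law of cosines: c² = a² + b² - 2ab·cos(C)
c² = 3² + 20² − 2·3·20·cos(105°)
cos(105°) ≈ -0.258819
c² ≈ 9 + 400 − 120·(-0.258819) ≈ 409 + 31.0583 ≈ 440.058
c ≈ √440.058 ≈ 20.9776

c = 20.98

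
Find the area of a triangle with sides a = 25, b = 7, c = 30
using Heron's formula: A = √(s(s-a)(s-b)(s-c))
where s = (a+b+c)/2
s = (25 + 7 + 30)/2 = 62/2 = 31
s − a = 6, s − b = 24, s − c = 1
s(s−a)(s−b)(s−c) = 31·6·24·1 = 4464
Area = √4464 ≈ 66.8132

s = 31.0, Area = 66.81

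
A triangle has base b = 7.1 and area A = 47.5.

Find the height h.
A = ½·b·h  ⇒  h = 2A/b = 2·47.5/7.1 = 95/7.1 ≈ 13.3803

h = 13.38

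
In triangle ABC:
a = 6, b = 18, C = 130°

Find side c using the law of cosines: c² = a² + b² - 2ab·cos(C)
c² = 6² + 18² − 2·6·18·cos(130°)
cos(130°) ≈ -0.642788
c² ≈ 36 + 324 − 216·(-0.642788) ≈ 360 + 138.842 ≈ 498.842
c ≈ √498.842 ≈ 22.3348

c = 22.33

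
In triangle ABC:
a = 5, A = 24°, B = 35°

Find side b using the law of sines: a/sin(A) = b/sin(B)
a/sin(A) = b/sin(B)  ⇒  b = a·sin(B)/sin(A) = 5·sin(35°)/sin(24°)
sin(35°) ≈ 0.573576, sin(24°) ≈ 0.406737
b ≈ 5·0.573576/0.406737 ≈ 2.86788/0.406737 ≈ 7.05096

b = 7.051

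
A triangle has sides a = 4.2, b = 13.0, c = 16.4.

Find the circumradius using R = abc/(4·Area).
First find the area with Heron's formula.
s = (4.2 + 13.0 + 16.4)/2 = 16.8
Area = √(s(s−a)(s−b)(s−c)) = √(16.8·12.6·3.8·0.4) ≈ √321.754 ≈ 17.9375
abc = 4.2·13.0·16.4 = 895.44
R = abc/(4·Area) ≈ 895.44/(4·17.9375) = 895.44/71.75 ≈ 12.48

R = 12.48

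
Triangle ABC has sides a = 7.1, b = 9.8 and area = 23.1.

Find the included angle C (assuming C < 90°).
Area = ½·a·b·sin(C)  ⇒  sin(C) = 2·Area/(a·b) = 2·23.1/(7.1·9.8) = 46.2/69.58 ≈ 0.663984
C = arcsin(0.663984) ≈ 41.6044° (taking the acute solution since C < 90°)

C = 41.6°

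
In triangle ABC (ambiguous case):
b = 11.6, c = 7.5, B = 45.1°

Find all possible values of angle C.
b/sin(B) = c/sin(C)  ⇒  sin(C) = c·sin(B)/b = 7.5·sin(45.1°)/11.6
sin(45.1°) ≈ 0.70834
sin(C) ≈ 7.5·0.70834/11.6 ≈ 5.31255/11.6 ≈ 0.457978
Candidate 1: C₁ = arcsin(0.457978) ≈ 27.2567°  →  A = 180° − 45.1° − 27.2567° ≈ 107.643° > 0, valid
Candidate 2: C₂ = 180° − C₁ ≈ 152.743°  →  A = 180° − 45.1° − 152.743° ≈ -17.8433° ≤ 0, not a valid triangle

C = 27.26° (one solution)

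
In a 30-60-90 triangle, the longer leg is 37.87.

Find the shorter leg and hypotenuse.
In a 30-60-90 triangle the sides are in ratio 1 : √3 : 2, so short leg = long leg/√3 and hypotenuse = 2·(short leg).
Short leg = 37.87/√3 ≈ 37.87/1.73205 ≈ 21.8643
Hypotenuse = 2·21.8643 ≈ 43.7285

Short leg = 21.86, Hypotenuse = 43.73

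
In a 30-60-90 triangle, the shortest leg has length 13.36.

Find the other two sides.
In a 30-60-90 triangle the sides are in ratio 1 : √3 : 2 (short leg : long leg : hypotenuse).
Long leg = 13.36·√3 ≈ 13.36·1.73205 ≈ 23.1402
Hypotenuse = 2·13.36 = 26.72

Long leg = 13.36√3 = 23.14, Hypotenuse = 26.72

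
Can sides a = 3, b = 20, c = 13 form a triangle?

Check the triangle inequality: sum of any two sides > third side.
a + b vs c: 3 + 20 = 23 > 13  ✓
a + c vs b: 3 + 13 = 16 ≤ 20  ✗
b + c vs a: 20 + 13 = 33 > 3  ✓

No: 3 + 13 = 16 is not > 20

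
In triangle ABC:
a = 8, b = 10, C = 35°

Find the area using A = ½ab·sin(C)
A = ½·a·b·sin(C) = ½·8·10·sin(35°)
sin(35°) ≈ 0.573576
A ≈ ½·80·0.573576 = 40·0.573576 ≈ 22.9431

Area = 22.94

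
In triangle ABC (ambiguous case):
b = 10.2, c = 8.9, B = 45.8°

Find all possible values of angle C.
b/sin(B) = c/sin(C)  ⇒  sin(C) = c·sin(B)/b = 8.9·sin(45.8°)/10.2
sin(45.8°) ≈ 0.716911
sin(C) ≈ 8.9·0.716911/10.2 ≈ 6.3805/10.2 ≈ 0.62554
Candidate 1: C₁ = arcsin(0.62554) ≈ 38.7218°  →  A = 180° − 45.8° − 38.7218° ≈ 95.4782° > 0, valid
Candidate 2: C₂ = 180° − C₁ ≈ 141.278°  →  A = 180° − 45.8° − 141.278° ≈ -7.0782° ≤ 0, not a valid triangle

C = 38.72° (one solution)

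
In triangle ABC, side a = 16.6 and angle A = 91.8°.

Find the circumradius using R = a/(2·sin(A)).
R = a/(2·sin(A)) = 16.6/(2·sin(91.8°))
sin(91.8°) ≈ 0.999507
R ≈ 16.6/(2·0.999507) = 16.6/1.99901 ≈ 8.3041

R = 8.304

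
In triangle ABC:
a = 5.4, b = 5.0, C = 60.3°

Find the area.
Two sides and the included angle (SAS): A = ½·a·b·sin(C) = ½·5.4·5.0·sin(60.3°)
sin(60.3°) ≈ 0.868632
A ≈ ½·27·0.868632 = 13.5·0.868632 ≈ 11.7265

Area = 11.73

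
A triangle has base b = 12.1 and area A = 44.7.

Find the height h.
A = ½·b·h  ⇒  h = 2A/b = 2·44.7/12.1 = 89.4/12.1 ≈ 7.38843

h = 7.388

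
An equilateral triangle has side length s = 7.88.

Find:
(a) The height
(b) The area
(a) The height splits the triangle into two 30-60-90 halves: h = s·√3/2 = 7.88·1.73205/2 ≈ 13.6486/2 ≈ 6.82428
(b) Area = (√3/4)·s² = (√3/4)·7.88² = (√3/4)·62.0944 ≈ 0.433013·62.0944 ≈ 26.8877

Height = 6.824, Area = 26.89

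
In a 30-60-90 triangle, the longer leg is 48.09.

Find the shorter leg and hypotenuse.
In a 30-60-90 triangle the sides are in ratio 1 : √3 : 2, so short leg = long leg/√3 and hypotenuse = 2·(short leg).
Short leg = 48.09/√3 ≈ 48.09/1.73205 ≈ 27.7648
Hypotenuse = 2·27.7648 ≈ 55.5295

Short leg = 27.76, Hypotenuse = 55.53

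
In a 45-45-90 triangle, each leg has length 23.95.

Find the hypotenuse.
In a 45-45-90 triangle the sides are in ratio 1 : 1 : √2, so hypotenuse = leg·√2.
Hypotenuse = 23.95·√2 ≈ 23.95·1.41421 ≈ 33.8704

Hypotenuse = 23.95√2 = 33.87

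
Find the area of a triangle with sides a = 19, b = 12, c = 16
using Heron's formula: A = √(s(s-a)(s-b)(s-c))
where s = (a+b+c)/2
s = (19 + 12 + 16)/2 = 47/2 = 23.5
s − a = 4.5, s − b = 11.5, s − c = 7.5
s(s−a)(s−b)(s−c) = 23.5·4.5·11.5·7.5 = 9120.9375
Area = √9120.9375 ≈ 95.5036

s = 23.5, Area = 95.5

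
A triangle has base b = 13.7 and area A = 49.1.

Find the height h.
A = ½·b·h  ⇒  h = 2A/b = 2·49.1/13.7 = 98.2/13.7 ≈ 7.16788

h = 7.168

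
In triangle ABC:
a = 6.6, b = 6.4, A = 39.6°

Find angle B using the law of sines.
a/sin(A) = b/sin(B)  ⇒  sin(B) = b·sin(A)/a = 6.4·sin(39.6°)/6.6
sin(39.6°) ≈ 0.637424
sin(B) ≈ 6.4·0.637424/6.6 ≈ 4.07951/6.6 ≈ 0.618108
B = arcsin(0.618108) ≈ 38.1781°
(Since b ≤ a we need B ≤ A, so the obtuse alternative 180° − 38.1781° ≈ 141.822° is rejected.)

B = 38.18°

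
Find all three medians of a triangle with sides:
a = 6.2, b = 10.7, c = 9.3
Median formula: m_a = ½√(2b² + 2c² − a²) (and cyclically). a² = 38.44, b² = 114.49, c² = 86.49.
m_a = ½√(2·114.49 + 2·86.49 − 38.44) = ½√363.52 ≈ ½·19.0662 ≈ 9.5331
m_b = ½√(2·38.44 + 2·86.49 − 114.49) = ½√135.37 ≈ ½·11.6349 ≈ 5.81743
m_c = ½√(2·38.44 + 2·114.49 − 86.49) = ½√219.37 ≈ ½·14.8111 ≈ 7.40557

m_a = 9.533, m_b = 5.817, m_c = 7.406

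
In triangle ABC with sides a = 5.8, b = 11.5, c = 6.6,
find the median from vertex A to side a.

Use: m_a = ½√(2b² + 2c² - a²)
m_a = ½√(2·11.5² + 2·6.6² − 5.8²) = ½√(2·132.25 + 2·43.56 − 33.64) = ½√(264.5 + 87.12 − 33.64) = ½√317.98
√317.98 ≈ 17.832, so m_a ≈ 8.916

m_a = 8.916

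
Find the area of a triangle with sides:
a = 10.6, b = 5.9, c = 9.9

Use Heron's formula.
s = (10.6 + 5.9 + 9.9)/2 = 26.4/2 = 13.2
s − a = 2.6, s − b = 7.3, s − c = 3.3
s(s−a)(s−b)(s−c) = 13.2·2.6·7.3·3.3 ≈ 826.769
Area = √826.769 ≈ 28.7536

Area = 28.75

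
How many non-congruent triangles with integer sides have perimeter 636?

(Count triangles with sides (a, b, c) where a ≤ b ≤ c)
Let a ≤ b ≤ c with a + b + c = 636. The only binding inequality is a + b > c, i.e. 636 − c > c, so c < 636/2; and c ≥ 636/3 since c is the largest side.
So 212 ≤ c ≤ 317. For each c, b runs from ⌈(636 − c)/2⌉ up to c (then a = 636 − b − c satisfies 1 ≤ a ≤ b automatically), giving c − ⌈(636 − c)/2⌉ + 1 choices.
Summing over c: 1 + 2 + 4 + 5 + … + 157 + 158  (106 terms, c = 212, …, 317) = 8427
Check (closed form: nearest integer to p²/48 for even p, (p+3)²/48 for odd p): 636²/48 = 404496/48 ≈ 8427.00 → 8427

8427 triangles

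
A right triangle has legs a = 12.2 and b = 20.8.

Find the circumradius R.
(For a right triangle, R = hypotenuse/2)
Hypotenuse c = √(a² + b²) = √(148.84 + 432.64) = √581.48 ≈ 24.1139
R = c/2 ≈ 24.1139/2 ≈ 12.0569

R = 12.06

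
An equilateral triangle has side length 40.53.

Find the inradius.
r = Area/s with s the semi-perimeter.
Area = (√3/4)·40.53² = (√3/4)·1642.6809 ≈ 0.433013·1642.6809 ≈ 711.302
s = 3·40.53/2 = 60.795
r ≈ 711.302/60.795 ≈ 11.7
(Equivalently r = side/(2√3) = 40.53/3.4641 ≈ 11.7.)

r = 11.7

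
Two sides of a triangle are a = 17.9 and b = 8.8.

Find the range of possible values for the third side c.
Triangle inequality: |a − b| < c < a + b
|a − b| = |17.9 − 8.8| = 9.1
a + b = 17.9 + 8.8 = 26.7

9.1 < c < 26.7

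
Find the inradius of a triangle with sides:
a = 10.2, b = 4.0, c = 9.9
r = Area/s where s is the semi-perimeter.
s = (10.2 + 4.0 + 9.9)/2 = 24.1/2 = 12.05
Area = √(s(s−a)(s−b)(s−c)) = √(12.05·1.85·8.05·2.15) ≈ √385.827 ≈ 19.6425
r ≈ 19.6425/12.05 ≈ 1.63008

r = 1.63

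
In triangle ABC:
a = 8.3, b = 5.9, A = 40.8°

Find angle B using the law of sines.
a/sin(A) = b/sin(B)  ⇒  sin(B) = b·sin(A)/a = 5.9·sin(40.8°)/8.3
sin(40.8°) ≈ 0.653421
sin(B) ≈ 5.9·0.653421/8.3 ≈ 3.85518/8.3 ≈ 0.46448
B = arcsin(0.46448) ≈ 27.6766°
(Since b ≤ a we need B ≤ A, so the obtuse alternative 180° − 27.6766° ≈ 152.323° is rejected.)

B = 27.68°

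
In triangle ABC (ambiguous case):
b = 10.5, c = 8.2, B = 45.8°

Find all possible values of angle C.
b/sin(B) = c/sin(C)  ⇒  sin(C) = c·sin(B)/b = 8.2·sin(45.8°)/10.5
sin(45.8°) ≈ 0.716911
sin(C) ≈ 8.2·0.716911/10.5 ≈ 5.87867/10.5 ≈ 0.559873
Candidate 1: C₁ = arcsin(0.559873) ≈ 34.047°  →  A = 180° − 45.8° − 34.047° ≈ 100.153° > 0, valid
Candidate 2: C₂ = 180° − C₁ ≈ 145.953°  →  A = 180° − 45.8° − 145.953° ≈ -11.753° ≤ 0, not a valid triangle

C = 34.05° (one solution)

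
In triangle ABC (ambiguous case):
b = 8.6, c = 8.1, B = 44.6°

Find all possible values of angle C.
b/sin(B) = c/sin(C)  ⇒  sin(C) = c·sin(B)/b = 8.1·sin(44.6°)/8.6
sin(44.6°) ≈ 0.702153
sin(C) ≈ 8.1·0.702153/8.6 ≈ 5.68744/8.6 ≈ 0.66133
Candidate 1: C₁ = arcsin(0.66133) ≈ 41.4014°  →  A = 180° − 44.6° − 41.4014° ≈ 93.9986° > 0, valid
Candidate 2: C₂ = 180° − C₁ ≈ 138.599°  →  A = 180° − 44.6° − 138.599° ≈ -3.1986° ≤ 0, not a valid triangle

C = 41.4° (one solution)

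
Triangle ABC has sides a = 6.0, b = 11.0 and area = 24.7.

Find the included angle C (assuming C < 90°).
Area = ½·a·b·sin(C)  ⇒  sin(C) = 2·Area/(a·b) = 2·24.7/(6.0·11.0) = 49.4/66 ≈ 0.748485
C = arcsin(0.748485) ≈ 48.4593° (taking the acute solution since C < 90°)

C = 48.46°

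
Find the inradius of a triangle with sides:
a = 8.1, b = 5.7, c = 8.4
r = Area/s where s is the semi-perimeter.
s = (8.1 + 5.7 + 8.4)/2 = 22.2/2 = 11.1
Area = √(s(s−a)(s−b)(s−c)) = √(11.1·3·5.4·2.7) ≈ √485.514 ≈ 22.0344
r ≈ 22.0344/11.1 ≈ 1.98508

r = 1.985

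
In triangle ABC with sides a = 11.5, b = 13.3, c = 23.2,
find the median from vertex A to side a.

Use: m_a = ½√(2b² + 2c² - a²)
m_a = ½√(2·13.3² + 2·23.2² − 11.5²) = ½√(2·176.89 + 2·538.24 − 132.25) = ½√(353.78 + 1076.48 − 132.25) = ½√1298.01
√1298.01 ≈ 36.0279, so m_a ≈ 18.014

m_a = 18.01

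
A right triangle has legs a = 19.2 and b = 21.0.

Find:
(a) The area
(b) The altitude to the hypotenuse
(a) The legs are perpendicular, so Area = ½·a·b = ½·19.2·21.0 = ½·403.2 = 201.6
(b) Hypotenuse c = √(a² + b²) = √(368.64 + 441) = √809.64 ≈ 28.4542
    Area = ½·c·h_c  ⇒  h_c = 2·Area/c = 403.2/28.4542 ≈ 14.1702

Area = 201.6, h_c = 14.17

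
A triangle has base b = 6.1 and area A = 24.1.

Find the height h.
A = ½·b·h  ⇒  h = 2A/b = 2·24.1/6.1 = 48.2/6.1 ≈ 7.90164

h = 7.902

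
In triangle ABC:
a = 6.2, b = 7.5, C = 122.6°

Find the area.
Two sides and the included angle (SAS): A = ½·a·b·sin(C) = ½·6.2·7.5·sin(122.6°)
sin(122.6°) ≈ 0.842452
A ≈ ½·46.5·0.842452 = 23.25·0.842452 ≈ 19.587

Area = 19.59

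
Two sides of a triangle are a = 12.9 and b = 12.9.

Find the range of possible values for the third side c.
Triangle inequality: |a − b| < c < a + b
|a − b| = |12.9 − 12.9| = 0
a + b = 12.9 + 12.9 = 25.8

0 < c < 25.8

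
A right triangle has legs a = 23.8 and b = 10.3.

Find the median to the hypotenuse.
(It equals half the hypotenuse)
Hypotenuse c = √(a² + b²) = √(566.44 + 106.09) = √672.53 ≈ 25.9332
Median to hypotenuse = c/2 ≈ 25.9332/2 ≈ 12.9666

Median = 12.97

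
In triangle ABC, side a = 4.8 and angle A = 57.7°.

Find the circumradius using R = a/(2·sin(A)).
R = a/(2·sin(A)) = 4.8/(2·sin(57.7°))
sin(57.7°) ≈ 0.845262
R ≈ 4.8/(2·0.845262) = 4.8/1.69052 ≈ 2.83936

R = 2.839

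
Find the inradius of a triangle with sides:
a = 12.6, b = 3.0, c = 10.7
r = Area/s where s is the semi-perimeter.
s = (12.6 + 3.0 + 10.7)/2 = 26.3/2 = 13.15
Area = √(s(s−a)(s−b)(s−c)) = √(13.15·0.55·10.15·2.45) ≈ √179.854 ≈ 13.411
r ≈ 13.411/13.15 ≈ 1.01985

r = 1.02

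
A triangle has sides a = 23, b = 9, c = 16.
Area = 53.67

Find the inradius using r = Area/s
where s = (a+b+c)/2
s = (23 + 9 + 16)/2 = 48/2 = 24
r = Area/s = 53.67/24 ≈ 2.23625

r = 2.236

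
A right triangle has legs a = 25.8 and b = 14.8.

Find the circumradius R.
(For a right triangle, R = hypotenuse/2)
Hypotenuse c = √(a² + b²) = √(665.64 + 219.04) = √884.68 ≈ 29.7436
R = c/2 ≈ 29.7436/2 ≈ 14.8718

R = 14.87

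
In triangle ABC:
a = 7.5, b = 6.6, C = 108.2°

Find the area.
Two sides and the included angle (SAS): A = ½·a·b·sin(C) = ½·7.5·6.6·sin(108.2°)
sin(108.2°) ≈ 0.949972
A ≈ ½·49.5·0.949972 = 24.75·0.949972 ≈ 23.5118

Area = 23.51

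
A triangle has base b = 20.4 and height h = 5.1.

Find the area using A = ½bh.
A = ½·b·h = ½·20.4·5.1 = ½·104.04 = 52.02

Area = 52.02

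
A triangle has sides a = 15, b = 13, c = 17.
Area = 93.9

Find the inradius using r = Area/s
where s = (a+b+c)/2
s = (15 + 13 + 17)/2 = 45/2 = 22.5
r = Area/s = 93.9/22.5 ≈ 4.17333

r = 4.173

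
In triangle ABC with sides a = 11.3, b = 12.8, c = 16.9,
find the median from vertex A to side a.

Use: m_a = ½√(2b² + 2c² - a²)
m_a = ½√(2·12.8² + 2·16.9² − 11.3²) = ½√(2·163.84 + 2·285.61 − 127.69) = ½√(327.68 + 571.22 − 127.69) = ½√771.21
√771.21 ≈ 27.7707, so m_a ≈ 13.8853

m_a = 13.89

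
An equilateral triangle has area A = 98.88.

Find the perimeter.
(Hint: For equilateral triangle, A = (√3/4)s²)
A = (√3/4)s²  ⇒  s² = 4A/√3 = 4·98.88/√3 = 395.52/1.73205 ≈ 228.354
s ≈ √228.354 ≈ 15.1114
Perimeter = 3s ≈ 3·15.1114 ≈ 45.3341

Perimeter = 45.33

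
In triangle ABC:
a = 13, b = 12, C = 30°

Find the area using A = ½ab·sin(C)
A = ½·a·b·sin(C) = ½·13·12·sin(30°)
sin(30°) ≈ 0.5
A ≈ ½·156·0.5 = 78·0.5 ≈ 39

Area = 39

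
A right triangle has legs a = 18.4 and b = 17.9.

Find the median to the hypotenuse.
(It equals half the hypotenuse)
Hypotenuse c = √(a² + b²) = √(338.56 + 320.41) = √658.97 ≈ 25.6704
Median to hypotenuse = c/2 ≈ 25.6704/2 ≈ 12.8352

Median = 12.84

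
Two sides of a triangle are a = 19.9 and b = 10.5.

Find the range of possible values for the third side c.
Triangle inequality: |a − b| < c < a + b
|a − b| = |19.9 − 10.5| = 9.4
a + b = 19.9 + 10.5 = 30.4

9.4 < c < 30.4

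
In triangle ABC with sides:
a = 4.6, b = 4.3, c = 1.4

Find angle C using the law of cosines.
c² = a² + b² − 2ab·cos(C)  ⇒  cos(C) = (a² + b² − c²)/(2ab)
cos(C) = (4.6² + 4.3² − 1.4²)/(2·4.6·4.3) = (21.16 + 18.49 − 1.96)/39.56 = 37.69/39.56 ≈ 0.95273
C = arccos(0.95273) ≈ 17.6871°

C = 17.69°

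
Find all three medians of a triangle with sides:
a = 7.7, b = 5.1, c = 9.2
Median formula: m_a = ½√(2b² + 2c² − a²) (and cyclically). a² = 59.29, b² = 26.01, c² = 84.64.
m_a = ½√(2·26.01 + 2·84.64 − 59.29) = ½√162.01 ≈ ½·12.7283 ≈ 6.36416
m_b = ½√(2·59.29 + 2·84.64 − 26.01) = ½√261.85 ≈ ½·16.1818 ≈ 8.09089
m_c = ½√(2·59.29 + 2·26.01 − 84.64) = ½√85.96 ≈ ½·9.27146 ≈ 4.63573

m_a = 6.364, m_b = 8.091, m_c = 4.636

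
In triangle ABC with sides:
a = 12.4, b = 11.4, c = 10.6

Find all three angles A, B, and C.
Law of cosines for each angle (a² = 153.76, b² = 129.96, c² = 112.36):
cos(A) = (b² + c² − a²)/(2bc) = (129.96 + 112.36 − 153.76)/(2·11.4·10.6) = 88.56/241.68 ≈ 0.366435  ⇒  A ≈ 68.5041°
cos(B) = (a² + c² − b²)/(2ac) = (153.76 + 112.36 − 129.96)/(2·12.4·10.6) = 136.16/262.88 ≈ 0.517955  ⇒  B ≈ 58.8048°
cos(C) = (a² + b² − c²)/(2ab) = (153.76 + 129.96 − 112.36)/(2·12.4·11.4) = 171.36/282.72 ≈ 0.606112  ⇒  C ≈ 52.6911°
Check: A + B + C ≈ 180°

A = 68.5°, B = 58.8°, C = 52.69°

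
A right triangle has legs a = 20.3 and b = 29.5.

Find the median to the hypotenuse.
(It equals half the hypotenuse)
Hypotenuse c = √(a² + b²) = √(412.09 + 870.25) = √1282.34 ≈ 35.8098
Median to hypotenuse = c/2 ≈ 35.8098/2 ≈ 17.9049

Median = 17.9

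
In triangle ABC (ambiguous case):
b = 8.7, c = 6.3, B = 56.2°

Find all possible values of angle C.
b/sin(B) = c/sin(C)  ⇒  sin(C) = c·sin(B)/b = 6.3·sin(56.2°)/8.7
sin(56.2°) ≈ 0.830984
sin(C) ≈ 6.3·0.830984/8.7 ≈ 5.2352/8.7 ≈ 0.601747
Candidate 1: C₁ = arcsin(0.601747) ≈ 36.9951°  →  A = 180° − 56.2° − 36.9951° ≈ 86.8049° > 0, valid
Candidate 2: C₂ = 180° − C₁ ≈ 143.005°  →  A = 180° − 56.2° − 143.005° ≈ -19.2049° ≤ 0, not a valid triangle

C = 37° (one solution)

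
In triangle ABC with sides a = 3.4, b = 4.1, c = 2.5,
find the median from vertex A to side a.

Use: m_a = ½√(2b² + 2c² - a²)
m_a = ½√(2·4.1² + 2·2.5² − 3.4²) = ½√(2·16.81 + 2·6.25 − 11.56) = ½√(33.62 + 12.5 − 11.56) = ½√34.56
√34.56 ≈ 5.87878, so m_a ≈ 2.93939

m_a = 2.939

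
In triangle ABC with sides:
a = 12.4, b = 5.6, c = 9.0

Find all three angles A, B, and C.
Law of cosines for each angle (a² = 153.76, b² = 31.36, c² = 81):
cos(A) = (b² + c² − a²)/(2bc) = (31.36 + 81 − 153.76)/(2·5.6·9.0) = -41.4/100.8 ≈ -0.410714  ⇒  A ≈ 114.25°
cos(B) = (a² + c² − b²)/(2ac) = (153.76 + 81 − 31.36)/(2·12.4·9.0) = 203.4/223.2 ≈ 0.91129  ⇒  B ≈ 24.3157°
cos(C) = (a² + b² − c²)/(2ab) = (153.76 + 31.36 − 81)/(2·12.4·5.6) = 104.12/138.88 ≈ 0.749712  ⇒  C ≈ 41.4346°
Check: A + B + C ≈ 180°

A = 114.2°, B = 24.32°, C = 41.43°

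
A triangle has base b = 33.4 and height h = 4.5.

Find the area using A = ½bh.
A = ½·b·h = ½·33.4·4.5 = ½·150.3 = 75.15

Area = 75.15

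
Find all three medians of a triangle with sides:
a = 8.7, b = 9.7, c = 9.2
Median formula: m_a = ½√(2b² + 2c² − a²) (and cyclically). a² = 75.69, b² = 94.09, c² = 84.64.
m_a = ½√(2·94.09 + 2·84.64 − 75.69) = ½√281.77 ≈ ½·16.786 ≈ 8.393
m_b = ½√(2·75.69 + 2·84.64 − 94.09) = ½√226.57 ≈ ½·15.0522 ≈ 7.52612
m_c = ½√(2·75.69 + 2·94.09 − 84.64) = ½√254.92 ≈ ½·15.9662 ≈ 7.98311

m_a = 8.393, m_b = 7.526, m_c = 7.983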